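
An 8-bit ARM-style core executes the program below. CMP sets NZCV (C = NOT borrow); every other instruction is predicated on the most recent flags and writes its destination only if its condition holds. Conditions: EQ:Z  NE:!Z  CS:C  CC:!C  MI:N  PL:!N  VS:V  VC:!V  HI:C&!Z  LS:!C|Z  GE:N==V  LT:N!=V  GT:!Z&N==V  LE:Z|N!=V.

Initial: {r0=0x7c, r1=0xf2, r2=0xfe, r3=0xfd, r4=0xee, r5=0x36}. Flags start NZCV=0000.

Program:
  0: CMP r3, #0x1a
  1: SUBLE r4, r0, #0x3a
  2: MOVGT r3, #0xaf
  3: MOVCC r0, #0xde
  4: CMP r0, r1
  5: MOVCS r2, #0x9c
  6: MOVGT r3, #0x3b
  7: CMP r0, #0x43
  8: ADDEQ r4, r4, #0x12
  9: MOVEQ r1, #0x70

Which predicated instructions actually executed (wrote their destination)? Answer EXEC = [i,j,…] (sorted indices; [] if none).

0: ✓ CMP  NZCV=1010
1: ✓ SUBLE  r4←0x42
2: · MOVGT
3: · MOVCC
4: ✓ CMP  NZCV=1001
5: · MOVCS
6: ✓ MOVGT  r3←0x3b
7: ✓ CMP  NZCV=0010
8: · ADDEQ
9: · MOVEQ

EXEC = [1,6]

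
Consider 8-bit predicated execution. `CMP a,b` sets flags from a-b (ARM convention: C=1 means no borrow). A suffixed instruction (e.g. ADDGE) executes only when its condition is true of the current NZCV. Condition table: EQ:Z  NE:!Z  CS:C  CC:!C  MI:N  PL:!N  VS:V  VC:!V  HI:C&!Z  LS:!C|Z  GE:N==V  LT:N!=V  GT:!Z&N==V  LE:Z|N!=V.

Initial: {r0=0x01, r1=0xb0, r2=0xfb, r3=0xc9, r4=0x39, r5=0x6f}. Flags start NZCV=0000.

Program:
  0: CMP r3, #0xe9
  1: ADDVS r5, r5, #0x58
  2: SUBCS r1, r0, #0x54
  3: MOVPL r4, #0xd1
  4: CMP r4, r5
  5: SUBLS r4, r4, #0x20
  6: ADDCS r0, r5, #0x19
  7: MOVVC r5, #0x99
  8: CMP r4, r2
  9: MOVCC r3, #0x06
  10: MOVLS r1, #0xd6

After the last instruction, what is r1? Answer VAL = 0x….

[0] flags=1000 → (cmp)
[1] flags=1000 VS?F → skip
[2] flags=1000 CS?F → skip
[3] flags=1000 PL?F → skip
[4] flags=1000 → (cmp)
[5] flags=1000 LS?T → r4=0x19
[6] flags=1000 CS?F → skip
[7] flags=1000 VC?T → r5=0x99
[8] flags=0000 → (cmp)
[9] flags=0000 CC?T → r3=0x06
[10] flags=0000 LS?T → r1=0xd6

VAL = 0xd6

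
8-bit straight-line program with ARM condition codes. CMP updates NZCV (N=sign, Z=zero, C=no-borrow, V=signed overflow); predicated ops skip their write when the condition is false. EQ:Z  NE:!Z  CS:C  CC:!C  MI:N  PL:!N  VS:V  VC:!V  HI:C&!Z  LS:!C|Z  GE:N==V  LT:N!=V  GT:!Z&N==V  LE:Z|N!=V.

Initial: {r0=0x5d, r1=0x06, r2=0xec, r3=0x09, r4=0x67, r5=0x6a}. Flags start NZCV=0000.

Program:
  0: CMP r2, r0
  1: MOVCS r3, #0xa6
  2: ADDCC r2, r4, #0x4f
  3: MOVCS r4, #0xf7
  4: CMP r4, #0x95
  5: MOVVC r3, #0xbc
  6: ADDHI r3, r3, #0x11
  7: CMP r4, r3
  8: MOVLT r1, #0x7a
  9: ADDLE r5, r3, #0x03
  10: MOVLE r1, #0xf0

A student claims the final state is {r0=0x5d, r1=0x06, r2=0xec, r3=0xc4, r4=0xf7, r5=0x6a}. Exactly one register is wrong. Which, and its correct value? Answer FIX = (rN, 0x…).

FIX = (r3, 0xcd)

0: ✓ CMP  NZCV=1010
1: ✓ MOVCS  r3←0xa6
2: · ADDCC
3: ✓ MOVCS  r4←0xf7
4: ✓ CMP  NZCV=0010
5: ✓ MOVVC  r3←0xbc
6: ✓ ADDHI  r3←0xcd
7: ✓ CMP  NZCV=0010
8: · MOVLT
9: · ADDLE
10: · MOVLE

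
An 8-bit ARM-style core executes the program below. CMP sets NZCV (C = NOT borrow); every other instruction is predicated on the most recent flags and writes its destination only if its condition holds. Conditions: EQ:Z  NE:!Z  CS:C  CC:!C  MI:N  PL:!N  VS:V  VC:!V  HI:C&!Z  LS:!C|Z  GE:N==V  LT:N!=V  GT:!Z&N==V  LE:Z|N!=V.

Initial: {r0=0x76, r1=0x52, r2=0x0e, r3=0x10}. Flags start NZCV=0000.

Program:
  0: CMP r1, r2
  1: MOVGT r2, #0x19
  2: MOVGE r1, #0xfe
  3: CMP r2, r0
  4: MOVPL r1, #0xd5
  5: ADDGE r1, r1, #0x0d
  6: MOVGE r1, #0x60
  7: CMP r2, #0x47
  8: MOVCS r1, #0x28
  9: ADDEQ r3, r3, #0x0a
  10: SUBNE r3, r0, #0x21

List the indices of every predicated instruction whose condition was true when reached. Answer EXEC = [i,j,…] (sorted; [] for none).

EXEC = [1,2,10]

0: ✓ CMP  NZCV=0010
1: ✓ MOVGT  r2←0x19
2: ✓ MOVGE  r1←0xfe
3: ✓ CMP  NZCV=1000
4: · MOVPL
5: · ADDGE
6: · MOVGE
7: ✓ CMP  NZCV=1000
8: · MOVCS
9: · ADDEQ
10: ✓ SUBNE  r3←0x55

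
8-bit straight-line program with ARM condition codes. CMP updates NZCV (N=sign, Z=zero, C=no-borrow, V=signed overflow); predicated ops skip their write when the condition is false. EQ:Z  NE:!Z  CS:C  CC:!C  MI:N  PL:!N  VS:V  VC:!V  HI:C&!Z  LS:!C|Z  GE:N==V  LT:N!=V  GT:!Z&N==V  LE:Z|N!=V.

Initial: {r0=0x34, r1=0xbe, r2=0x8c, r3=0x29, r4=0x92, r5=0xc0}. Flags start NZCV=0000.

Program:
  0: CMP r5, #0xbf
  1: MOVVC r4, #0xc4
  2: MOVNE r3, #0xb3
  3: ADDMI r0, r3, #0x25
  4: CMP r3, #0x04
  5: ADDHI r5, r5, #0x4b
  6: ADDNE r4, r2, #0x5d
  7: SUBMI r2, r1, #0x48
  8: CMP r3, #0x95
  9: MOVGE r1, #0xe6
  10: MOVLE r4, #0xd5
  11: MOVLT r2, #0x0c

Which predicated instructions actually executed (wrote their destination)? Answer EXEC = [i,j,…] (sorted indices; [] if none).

[0] flags=0010 → (cmp)
[1] flags=0010 VC?T → r4=0xc4
[2] flags=0010 NE?T → r3=0xb3
[3] flags=0010 MI?F → skip
[4] flags=1010 → (cmp)
[5] flags=1010 HI?T → r5=0x0b
[6] flags=1010 NE?T → r4=0xe9
[7] flags=1010 MI?T → r2=0x76
[8] flags=0010 → (cmp)
[9] flags=0010 GE?T → r1=0xe6
[10] flags=0010 LE?F → skip
[11] flags=0010 LT?F → skip

EXEC = [1,2,5,6,7,9]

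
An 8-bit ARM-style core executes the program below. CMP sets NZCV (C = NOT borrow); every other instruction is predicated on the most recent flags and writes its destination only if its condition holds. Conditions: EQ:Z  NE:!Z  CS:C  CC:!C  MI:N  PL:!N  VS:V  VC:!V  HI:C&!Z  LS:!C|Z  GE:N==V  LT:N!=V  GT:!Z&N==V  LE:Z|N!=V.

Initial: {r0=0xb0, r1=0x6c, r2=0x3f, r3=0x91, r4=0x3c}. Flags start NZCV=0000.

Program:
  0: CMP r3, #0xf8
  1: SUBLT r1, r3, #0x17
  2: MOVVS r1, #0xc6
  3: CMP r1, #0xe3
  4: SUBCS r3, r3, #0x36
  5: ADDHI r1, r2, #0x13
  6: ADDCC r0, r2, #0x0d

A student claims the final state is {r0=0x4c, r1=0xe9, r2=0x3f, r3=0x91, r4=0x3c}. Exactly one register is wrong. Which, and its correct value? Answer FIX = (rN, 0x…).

0: ✓ CMP  NZCV=1000
1: ✓ SUBLT  r1←0x7a
2: · MOVVS
3: ✓ CMP  NZCV=1001
4: · SUBCS
5: · ADDHI
6: ✓ ADDCC  r0←0x4c

FIX = (r1, 0x7a)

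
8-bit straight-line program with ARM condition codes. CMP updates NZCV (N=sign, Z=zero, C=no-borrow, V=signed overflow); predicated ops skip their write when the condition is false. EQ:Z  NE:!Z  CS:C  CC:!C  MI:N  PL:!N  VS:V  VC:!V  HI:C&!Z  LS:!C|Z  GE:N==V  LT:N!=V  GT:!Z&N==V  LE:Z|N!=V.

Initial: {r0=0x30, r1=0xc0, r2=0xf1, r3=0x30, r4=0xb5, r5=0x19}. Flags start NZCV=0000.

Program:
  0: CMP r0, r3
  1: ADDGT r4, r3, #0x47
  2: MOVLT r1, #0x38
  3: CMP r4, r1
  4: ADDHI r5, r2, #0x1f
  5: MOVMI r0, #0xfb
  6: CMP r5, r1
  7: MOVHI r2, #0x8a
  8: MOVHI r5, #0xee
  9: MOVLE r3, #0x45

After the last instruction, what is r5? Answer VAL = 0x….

0: ✓ CMP  NZCV=0110
1: · ADDGT
2: · MOVLT
3: ✓ CMP  NZCV=1000
4: · ADDHI
5: ✓ MOVMI  r0←0xfb
6: ✓ CMP  NZCV=0000
7: · MOVHI
8: · MOVHI
9: · MOVLE

VAL = 0x19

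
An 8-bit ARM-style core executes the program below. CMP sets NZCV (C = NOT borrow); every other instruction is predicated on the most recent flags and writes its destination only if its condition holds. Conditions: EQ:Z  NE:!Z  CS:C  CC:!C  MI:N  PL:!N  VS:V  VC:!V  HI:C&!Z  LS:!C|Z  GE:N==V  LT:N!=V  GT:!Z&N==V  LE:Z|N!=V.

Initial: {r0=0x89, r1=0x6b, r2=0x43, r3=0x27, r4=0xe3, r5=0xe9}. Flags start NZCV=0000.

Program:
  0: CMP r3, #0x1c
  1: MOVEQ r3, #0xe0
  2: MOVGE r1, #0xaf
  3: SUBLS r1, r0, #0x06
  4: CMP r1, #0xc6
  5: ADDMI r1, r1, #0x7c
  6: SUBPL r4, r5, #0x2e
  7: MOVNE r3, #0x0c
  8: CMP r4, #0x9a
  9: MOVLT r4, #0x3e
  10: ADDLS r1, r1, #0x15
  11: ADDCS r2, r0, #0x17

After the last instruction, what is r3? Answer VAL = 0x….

VAL = 0x0c

[0] flags=0010 → (cmp)
[1] flags=0010 EQ?F → skip
[2] flags=0010 GE?T → r1=0xaf
[3] flags=0010 LS?F → skip
[4] flags=1000 → (cmp)
[5] flags=1000 MI?T → r1=0x2b
[6] flags=1000 PL?F → skip
[7] flags=1000 NE?T → r3=0x0c
[8] flags=0010 → (cmp)
[9] flags=0010 LT?F → skip
[10] flags=0010 LS?F → skip
[11] flags=0010 CS?T → r2=0xa0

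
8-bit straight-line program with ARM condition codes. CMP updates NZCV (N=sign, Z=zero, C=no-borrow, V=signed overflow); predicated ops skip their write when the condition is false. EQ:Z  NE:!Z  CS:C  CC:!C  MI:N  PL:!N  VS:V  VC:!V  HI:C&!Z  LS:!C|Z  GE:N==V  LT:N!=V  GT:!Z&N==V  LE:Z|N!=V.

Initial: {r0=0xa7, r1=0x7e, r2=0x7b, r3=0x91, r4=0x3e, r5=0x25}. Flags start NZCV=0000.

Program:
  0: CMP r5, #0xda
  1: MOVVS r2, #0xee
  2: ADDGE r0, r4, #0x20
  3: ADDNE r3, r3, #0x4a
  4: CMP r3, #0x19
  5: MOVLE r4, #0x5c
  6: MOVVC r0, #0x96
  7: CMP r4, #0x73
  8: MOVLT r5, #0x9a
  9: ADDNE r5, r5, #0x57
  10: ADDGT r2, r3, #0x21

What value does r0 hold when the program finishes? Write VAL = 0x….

0: ✓ CMP  NZCV=0000
1: · MOVVS
2: ✓ ADDGE  r0←0x5e
3: ✓ ADDNE  r3←0xdb
4: ✓ CMP  NZCV=1010
5: ✓ MOVLE  r4←0x5c
6: ✓ MOVVC  r0←0x96
7: ✓ CMP  NZCV=1000
8: ✓ MOVLT  r5←0x9a
9: ✓ ADDNE  r5←0xf1
10: · ADDGT

VAL = 0x96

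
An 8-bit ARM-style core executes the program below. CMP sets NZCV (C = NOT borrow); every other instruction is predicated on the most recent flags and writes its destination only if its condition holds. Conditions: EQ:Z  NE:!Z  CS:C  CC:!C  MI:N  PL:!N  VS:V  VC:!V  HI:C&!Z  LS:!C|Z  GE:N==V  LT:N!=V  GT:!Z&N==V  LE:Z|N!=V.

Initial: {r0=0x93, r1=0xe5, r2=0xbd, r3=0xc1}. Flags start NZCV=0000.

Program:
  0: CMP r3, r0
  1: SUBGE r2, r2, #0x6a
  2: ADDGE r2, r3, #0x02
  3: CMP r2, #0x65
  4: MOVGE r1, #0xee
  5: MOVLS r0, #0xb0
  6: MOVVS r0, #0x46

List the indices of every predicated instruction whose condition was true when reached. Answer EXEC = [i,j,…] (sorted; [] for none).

0: ✓ CMP  NZCV=0010
1: ✓ SUBGE  r2←0x53
2: ✓ ADDGE  r2←0xc3
3: ✓ CMP  NZCV=0011
4: · MOVGE
5: · MOVLS
6: ✓ MOVVS  r0←0x46

EXEC = [1,2,6]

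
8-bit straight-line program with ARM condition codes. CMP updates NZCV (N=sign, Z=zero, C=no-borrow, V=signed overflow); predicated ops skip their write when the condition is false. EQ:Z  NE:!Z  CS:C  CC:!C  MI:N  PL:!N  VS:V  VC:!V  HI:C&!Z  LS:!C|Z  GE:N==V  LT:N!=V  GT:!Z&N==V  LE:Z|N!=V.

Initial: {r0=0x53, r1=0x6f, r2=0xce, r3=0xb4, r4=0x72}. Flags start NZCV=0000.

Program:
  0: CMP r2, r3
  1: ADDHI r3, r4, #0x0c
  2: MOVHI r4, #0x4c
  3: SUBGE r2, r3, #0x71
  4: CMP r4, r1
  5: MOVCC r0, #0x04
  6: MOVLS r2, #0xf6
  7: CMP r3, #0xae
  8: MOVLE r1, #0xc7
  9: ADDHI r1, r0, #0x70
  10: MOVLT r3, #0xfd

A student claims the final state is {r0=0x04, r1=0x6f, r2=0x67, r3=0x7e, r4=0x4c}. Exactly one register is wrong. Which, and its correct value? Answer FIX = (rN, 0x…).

0: ✓ CMP  NZCV=0010
1: ✓ ADDHI  r3←0x7e
2: ✓ MOVHI  r4←0x4c
3: ✓ SUBGE  r2←0x0d
4: ✓ CMP  NZCV=1000
5: ✓ MOVCC  r0←0x04
6: ✓ MOVLS  r2←0xf6
7: ✓ CMP  NZCV=1001
8: · MOVLE
9: · ADDHI
10: · MOVLT

FIX = (r2, 0xf6)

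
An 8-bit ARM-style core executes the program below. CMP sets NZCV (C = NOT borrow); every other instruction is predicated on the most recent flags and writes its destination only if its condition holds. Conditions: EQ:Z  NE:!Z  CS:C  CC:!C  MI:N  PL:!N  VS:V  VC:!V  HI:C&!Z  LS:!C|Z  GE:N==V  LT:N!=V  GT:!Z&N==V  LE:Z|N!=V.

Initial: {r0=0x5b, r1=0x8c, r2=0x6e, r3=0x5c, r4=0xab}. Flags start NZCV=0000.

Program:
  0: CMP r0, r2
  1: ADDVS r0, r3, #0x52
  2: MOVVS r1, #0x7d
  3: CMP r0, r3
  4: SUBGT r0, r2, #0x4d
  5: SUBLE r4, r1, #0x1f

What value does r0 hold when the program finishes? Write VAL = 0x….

0: ✓ CMP  NZCV=1000
1: · ADDVS
2: · MOVVS
3: ✓ CMP  NZCV=1000
4: · SUBGT
5: ✓ SUBLE  r4←0x6d

VAL = 0x5b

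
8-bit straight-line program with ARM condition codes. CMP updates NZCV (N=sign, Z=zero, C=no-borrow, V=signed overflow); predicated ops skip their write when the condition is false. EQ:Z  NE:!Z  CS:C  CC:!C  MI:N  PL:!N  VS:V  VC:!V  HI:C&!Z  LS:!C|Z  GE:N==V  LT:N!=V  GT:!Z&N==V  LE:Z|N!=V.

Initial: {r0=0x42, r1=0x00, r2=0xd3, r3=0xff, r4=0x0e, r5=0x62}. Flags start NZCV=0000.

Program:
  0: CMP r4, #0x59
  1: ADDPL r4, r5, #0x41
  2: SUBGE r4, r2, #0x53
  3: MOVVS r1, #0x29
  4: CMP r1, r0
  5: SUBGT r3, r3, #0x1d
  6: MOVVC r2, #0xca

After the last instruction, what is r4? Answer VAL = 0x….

[0] flags=1000 → (cmp)
[1] flags=1000 PL?F → skip
[2] flags=1000 GE?F → skip
[3] flags=1000 VS?F → skip
[4] flags=1000 → (cmp)
[5] flags=1000 GT?F → skip
[6] flags=1000 VC?T → r2=0xca

VAL = 0x0e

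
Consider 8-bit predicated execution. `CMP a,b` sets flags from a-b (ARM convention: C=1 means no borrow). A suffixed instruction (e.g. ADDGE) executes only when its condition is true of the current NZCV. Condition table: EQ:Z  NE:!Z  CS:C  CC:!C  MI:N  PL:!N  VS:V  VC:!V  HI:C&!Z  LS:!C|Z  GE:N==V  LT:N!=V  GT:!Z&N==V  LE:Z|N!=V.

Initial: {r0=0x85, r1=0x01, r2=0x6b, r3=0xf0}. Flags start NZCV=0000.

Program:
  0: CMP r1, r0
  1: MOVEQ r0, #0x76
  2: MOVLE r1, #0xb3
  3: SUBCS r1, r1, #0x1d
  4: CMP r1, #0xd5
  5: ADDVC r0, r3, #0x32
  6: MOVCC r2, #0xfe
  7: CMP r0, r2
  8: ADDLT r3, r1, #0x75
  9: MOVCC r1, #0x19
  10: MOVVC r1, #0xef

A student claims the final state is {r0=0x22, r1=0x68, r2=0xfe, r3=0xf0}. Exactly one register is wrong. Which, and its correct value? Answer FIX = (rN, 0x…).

FIX = (r1, 0xef)

[0] flags=0000 → (cmp)
[1] flags=0000 EQ?F → skip
[2] flags=0000 LE?F → skip
[3] flags=0000 CS?F → skip
[4] flags=0000 → (cmp)
[5] flags=0000 VC?T → r0=0x22
[6] flags=0000 CC?T → r2=0xfe
[7] flags=0000 → (cmp)
[8] flags=0000 LT?F → skip
[9] flags=0000 CC?T → r1=0x19
[10] flags=0000 VC?T → r1=0xef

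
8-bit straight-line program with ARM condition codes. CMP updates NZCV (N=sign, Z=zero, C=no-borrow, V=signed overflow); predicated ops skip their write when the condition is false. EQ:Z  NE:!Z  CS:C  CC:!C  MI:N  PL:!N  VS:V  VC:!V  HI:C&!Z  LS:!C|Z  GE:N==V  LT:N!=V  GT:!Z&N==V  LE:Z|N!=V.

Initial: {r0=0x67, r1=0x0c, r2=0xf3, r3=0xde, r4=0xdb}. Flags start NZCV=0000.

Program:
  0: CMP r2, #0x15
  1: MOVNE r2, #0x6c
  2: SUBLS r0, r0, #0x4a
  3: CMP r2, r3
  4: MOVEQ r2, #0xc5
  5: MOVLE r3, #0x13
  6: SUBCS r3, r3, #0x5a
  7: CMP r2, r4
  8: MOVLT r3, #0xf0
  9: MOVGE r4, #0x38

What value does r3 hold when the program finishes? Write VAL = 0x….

0: ✓ CMP  NZCV=1010
1: ✓ MOVNE  r2←0x6c
2: · SUBLS
3: ✓ CMP  NZCV=1001
4: · MOVEQ
5: · MOVLE
6: · SUBCS
7: ✓ CMP  NZCV=1001
8: · MOVLT
9: ✓ MOVGE  r4←0x38

VAL = 0xde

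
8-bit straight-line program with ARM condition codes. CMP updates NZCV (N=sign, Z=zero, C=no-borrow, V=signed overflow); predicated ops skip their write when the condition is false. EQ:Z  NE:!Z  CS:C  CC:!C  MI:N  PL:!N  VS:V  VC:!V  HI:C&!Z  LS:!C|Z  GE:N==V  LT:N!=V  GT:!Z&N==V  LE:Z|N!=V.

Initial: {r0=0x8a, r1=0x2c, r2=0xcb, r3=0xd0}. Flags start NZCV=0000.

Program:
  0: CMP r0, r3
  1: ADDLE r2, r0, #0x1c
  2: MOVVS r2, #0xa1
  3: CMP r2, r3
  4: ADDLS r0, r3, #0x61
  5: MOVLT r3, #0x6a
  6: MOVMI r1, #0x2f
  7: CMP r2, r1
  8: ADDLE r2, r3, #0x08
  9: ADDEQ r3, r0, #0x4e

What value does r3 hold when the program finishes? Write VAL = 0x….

0: ✓ CMP  NZCV=1000
1: ✓ ADDLE  r2←0xa6
2: · MOVVS
3: ✓ CMP  NZCV=1000
4: ✓ ADDLS  r0←0x31
5: ✓ MOVLT  r3←0x6a
6: ✓ MOVMI  r1←0x2f
7: ✓ CMP  NZCV=0011
8: ✓ ADDLE  r2←0x72
9: · ADDEQ

VAL = 0x6a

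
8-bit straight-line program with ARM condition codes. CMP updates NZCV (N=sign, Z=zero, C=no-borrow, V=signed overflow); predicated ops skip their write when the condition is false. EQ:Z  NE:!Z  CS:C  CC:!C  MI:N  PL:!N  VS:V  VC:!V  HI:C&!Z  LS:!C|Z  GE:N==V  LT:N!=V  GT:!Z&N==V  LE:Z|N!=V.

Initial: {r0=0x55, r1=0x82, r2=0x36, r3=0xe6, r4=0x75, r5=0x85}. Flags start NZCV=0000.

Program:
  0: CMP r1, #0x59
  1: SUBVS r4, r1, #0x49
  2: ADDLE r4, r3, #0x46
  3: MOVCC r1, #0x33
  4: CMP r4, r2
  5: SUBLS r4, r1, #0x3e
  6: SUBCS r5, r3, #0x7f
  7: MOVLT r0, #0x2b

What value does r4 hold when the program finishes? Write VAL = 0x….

VAL = 0x44

0: ✓ CMP  NZCV=0011
1: ✓ SUBVS  r4←0x39
2: ✓ ADDLE  r4←0x2c
3: · MOVCC
4: ✓ CMP  NZCV=1000
5: ✓ SUBLS  r4←0x44
6: · SUBCS
7: ✓ MOVLT  r0←0x2b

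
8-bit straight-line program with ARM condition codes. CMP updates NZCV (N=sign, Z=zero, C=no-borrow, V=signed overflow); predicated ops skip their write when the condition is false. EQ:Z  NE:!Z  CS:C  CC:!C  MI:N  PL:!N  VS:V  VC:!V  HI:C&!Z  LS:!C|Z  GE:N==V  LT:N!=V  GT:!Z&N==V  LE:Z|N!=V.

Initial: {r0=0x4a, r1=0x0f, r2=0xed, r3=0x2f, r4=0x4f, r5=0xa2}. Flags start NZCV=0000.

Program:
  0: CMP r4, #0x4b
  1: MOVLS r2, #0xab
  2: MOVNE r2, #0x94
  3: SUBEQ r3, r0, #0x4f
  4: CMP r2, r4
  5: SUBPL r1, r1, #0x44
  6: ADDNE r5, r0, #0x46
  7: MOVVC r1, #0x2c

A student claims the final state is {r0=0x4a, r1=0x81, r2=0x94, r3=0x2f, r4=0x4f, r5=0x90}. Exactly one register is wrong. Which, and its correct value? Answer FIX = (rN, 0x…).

[0] flags=0010 → (cmp)
[1] flags=0010 LS?F → skip
[2] flags=0010 NE?T → r2=0x94
[3] flags=0010 EQ?F → skip
[4] flags=0011 → (cmp)
[5] flags=0011 PL?T → r1=0xcb
[6] flags=0011 NE?T → r5=0x90
[7] flags=0011 VC?F → skip

FIX = (r1, 0xcb)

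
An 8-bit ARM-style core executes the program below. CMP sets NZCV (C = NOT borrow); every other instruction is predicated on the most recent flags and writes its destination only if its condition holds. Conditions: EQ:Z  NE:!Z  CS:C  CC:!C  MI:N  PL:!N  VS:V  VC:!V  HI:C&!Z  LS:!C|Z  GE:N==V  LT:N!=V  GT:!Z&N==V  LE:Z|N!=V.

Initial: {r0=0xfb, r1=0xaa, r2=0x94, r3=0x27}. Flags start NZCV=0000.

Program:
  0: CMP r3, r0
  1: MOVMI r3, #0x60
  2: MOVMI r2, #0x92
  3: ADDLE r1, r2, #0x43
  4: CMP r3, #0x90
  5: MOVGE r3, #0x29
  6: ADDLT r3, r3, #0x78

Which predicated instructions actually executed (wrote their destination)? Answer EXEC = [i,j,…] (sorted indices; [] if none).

[0] flags=0000 → (cmp)
[1] flags=0000 MI?F → skip
[2] flags=0000 MI?F → skip
[3] flags=0000 LE?F → skip
[4] flags=1001 → (cmp)
[5] flags=1001 GE?T → r3=0x29
[6] flags=1001 LT?F → skip

EXEC = [5]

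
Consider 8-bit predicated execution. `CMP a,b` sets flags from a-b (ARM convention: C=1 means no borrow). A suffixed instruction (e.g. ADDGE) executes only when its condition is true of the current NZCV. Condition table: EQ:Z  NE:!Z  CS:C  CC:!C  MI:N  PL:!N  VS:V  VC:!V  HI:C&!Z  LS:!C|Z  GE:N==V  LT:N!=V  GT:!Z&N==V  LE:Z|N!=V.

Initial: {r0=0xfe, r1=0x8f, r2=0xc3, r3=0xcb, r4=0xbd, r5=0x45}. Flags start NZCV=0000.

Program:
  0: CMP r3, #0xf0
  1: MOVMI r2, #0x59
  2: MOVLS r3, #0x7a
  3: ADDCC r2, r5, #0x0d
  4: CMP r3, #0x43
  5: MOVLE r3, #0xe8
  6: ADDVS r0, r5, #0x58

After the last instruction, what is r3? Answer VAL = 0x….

VAL = 0x7a

[0] flags=1000 → (cmp)
[1] flags=1000 MI?T → r2=0x59
[2] flags=1000 LS?T → r3=0x7a
[3] flags=1000 CC?T → r2=0x52
[4] flags=0010 → (cmp)
[5] flags=0010 LE?F → skip
[6] flags=0010 VS?F → skip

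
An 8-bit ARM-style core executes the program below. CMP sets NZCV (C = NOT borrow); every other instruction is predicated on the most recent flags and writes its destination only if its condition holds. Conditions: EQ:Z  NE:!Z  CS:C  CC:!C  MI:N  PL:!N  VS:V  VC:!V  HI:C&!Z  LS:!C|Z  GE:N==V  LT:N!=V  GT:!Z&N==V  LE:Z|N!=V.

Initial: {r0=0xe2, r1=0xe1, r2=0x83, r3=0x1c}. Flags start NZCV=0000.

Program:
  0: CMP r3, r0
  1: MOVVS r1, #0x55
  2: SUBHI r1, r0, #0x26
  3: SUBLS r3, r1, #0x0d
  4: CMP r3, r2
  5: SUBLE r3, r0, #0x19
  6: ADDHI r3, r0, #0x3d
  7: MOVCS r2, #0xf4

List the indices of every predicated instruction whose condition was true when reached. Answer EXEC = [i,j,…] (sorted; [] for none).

[0] flags=0000 → (cmp)
[1] flags=0000 VS?F → skip
[2] flags=0000 HI?F → skip
[3] flags=0000 LS?T → r3=0xd4
[4] flags=0010 → (cmp)
[5] flags=0010 LE?F → skip
[6] flags=0010 HI?T → r3=0x1f
[7] flags=0010 CS?T → r2=0xf4

EXEC = [3,6,7]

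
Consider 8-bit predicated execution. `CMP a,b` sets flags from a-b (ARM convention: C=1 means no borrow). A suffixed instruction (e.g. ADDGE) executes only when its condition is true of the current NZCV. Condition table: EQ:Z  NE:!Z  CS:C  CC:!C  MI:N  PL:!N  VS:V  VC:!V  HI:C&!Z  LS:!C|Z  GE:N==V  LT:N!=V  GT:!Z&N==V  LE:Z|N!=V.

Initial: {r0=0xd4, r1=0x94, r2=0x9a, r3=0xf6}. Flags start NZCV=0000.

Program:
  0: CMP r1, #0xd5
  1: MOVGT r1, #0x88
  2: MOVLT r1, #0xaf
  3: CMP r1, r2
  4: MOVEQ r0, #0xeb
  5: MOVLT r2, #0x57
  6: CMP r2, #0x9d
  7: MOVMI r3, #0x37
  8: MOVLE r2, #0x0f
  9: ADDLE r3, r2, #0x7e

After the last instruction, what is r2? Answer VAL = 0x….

[0] flags=1000 → (cmp)
[1] flags=1000 GT?F → skip
[2] flags=1000 LT?T → r1=0xaf
[3] flags=0010 → (cmp)
[4] flags=0010 EQ?F → skip
[5] flags=0010 LT?F → skip
[6] flags=1000 → (cmp)
[7] flags=1000 MI?T → r3=0x37
[8] flags=1000 LE?T → r2=0x0f
[9] flags=1000 LE?T → r3=0x8d

VAL = 0x0f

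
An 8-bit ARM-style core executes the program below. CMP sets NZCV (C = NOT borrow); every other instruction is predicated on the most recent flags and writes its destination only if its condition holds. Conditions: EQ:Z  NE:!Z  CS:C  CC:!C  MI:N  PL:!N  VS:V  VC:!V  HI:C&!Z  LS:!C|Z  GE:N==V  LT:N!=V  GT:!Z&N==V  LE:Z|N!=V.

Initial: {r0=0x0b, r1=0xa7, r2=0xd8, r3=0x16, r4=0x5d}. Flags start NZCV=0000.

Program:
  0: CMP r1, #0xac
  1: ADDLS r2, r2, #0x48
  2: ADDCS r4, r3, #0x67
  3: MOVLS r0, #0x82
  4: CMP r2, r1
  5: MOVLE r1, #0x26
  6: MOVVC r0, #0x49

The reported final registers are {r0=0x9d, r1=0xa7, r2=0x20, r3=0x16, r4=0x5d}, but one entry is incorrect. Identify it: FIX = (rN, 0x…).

FIX = (r0, 0x49)

0: ✓ CMP  NZCV=1000
1: ✓ ADDLS  r2←0x20
2: · ADDCS
3: ✓ MOVLS  r0←0x82
4: ✓ CMP  NZCV=0000
5: · MOVLE
6: ✓ MOVVC  r0←0x49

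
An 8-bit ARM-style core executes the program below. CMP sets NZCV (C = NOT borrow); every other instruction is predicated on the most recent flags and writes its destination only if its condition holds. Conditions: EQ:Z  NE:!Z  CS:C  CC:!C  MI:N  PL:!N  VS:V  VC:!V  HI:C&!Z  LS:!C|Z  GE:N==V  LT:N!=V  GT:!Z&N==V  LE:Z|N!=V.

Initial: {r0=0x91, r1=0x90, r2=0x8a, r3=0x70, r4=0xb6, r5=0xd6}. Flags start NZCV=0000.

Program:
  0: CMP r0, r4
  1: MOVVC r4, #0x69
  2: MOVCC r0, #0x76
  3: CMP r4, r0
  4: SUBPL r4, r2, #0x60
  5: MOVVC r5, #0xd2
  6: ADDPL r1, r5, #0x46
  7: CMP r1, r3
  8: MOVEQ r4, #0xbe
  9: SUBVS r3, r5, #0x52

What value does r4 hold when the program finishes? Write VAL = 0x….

0: ✓ CMP  NZCV=1000
1: ✓ MOVVC  r4←0x69
2: ✓ MOVCC  r0←0x76
3: ✓ CMP  NZCV=1000
4: · SUBPL
5: ✓ MOVVC  r5←0xd2
6: · ADDPL
7: ✓ CMP  NZCV=0011
8: · MOVEQ
9: ✓ SUBVS  r3←0x80

VAL = 0x69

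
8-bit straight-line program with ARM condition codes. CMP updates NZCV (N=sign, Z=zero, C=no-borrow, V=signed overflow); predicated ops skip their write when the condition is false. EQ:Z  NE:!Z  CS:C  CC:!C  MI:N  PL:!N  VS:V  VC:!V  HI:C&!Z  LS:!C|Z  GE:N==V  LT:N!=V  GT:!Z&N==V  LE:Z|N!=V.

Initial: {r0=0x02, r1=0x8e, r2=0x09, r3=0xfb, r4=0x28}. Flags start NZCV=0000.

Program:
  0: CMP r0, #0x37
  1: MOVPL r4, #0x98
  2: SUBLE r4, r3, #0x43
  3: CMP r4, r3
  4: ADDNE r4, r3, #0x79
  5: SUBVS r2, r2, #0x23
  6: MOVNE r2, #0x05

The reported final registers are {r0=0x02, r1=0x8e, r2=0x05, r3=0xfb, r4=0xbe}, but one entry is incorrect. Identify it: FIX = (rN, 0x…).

FIX = (r4, 0x74)

[0] flags=1000 → (cmp)
[1] flags=1000 PL?F → skip
[2] flags=1000 LE?T → r4=0xb8
[3] flags=1000 → (cmp)
[4] flags=1000 NE?T → r4=0x74
[5] flags=1000 VS?F → skip
[6] flags=1000 NE?T → r2=0x05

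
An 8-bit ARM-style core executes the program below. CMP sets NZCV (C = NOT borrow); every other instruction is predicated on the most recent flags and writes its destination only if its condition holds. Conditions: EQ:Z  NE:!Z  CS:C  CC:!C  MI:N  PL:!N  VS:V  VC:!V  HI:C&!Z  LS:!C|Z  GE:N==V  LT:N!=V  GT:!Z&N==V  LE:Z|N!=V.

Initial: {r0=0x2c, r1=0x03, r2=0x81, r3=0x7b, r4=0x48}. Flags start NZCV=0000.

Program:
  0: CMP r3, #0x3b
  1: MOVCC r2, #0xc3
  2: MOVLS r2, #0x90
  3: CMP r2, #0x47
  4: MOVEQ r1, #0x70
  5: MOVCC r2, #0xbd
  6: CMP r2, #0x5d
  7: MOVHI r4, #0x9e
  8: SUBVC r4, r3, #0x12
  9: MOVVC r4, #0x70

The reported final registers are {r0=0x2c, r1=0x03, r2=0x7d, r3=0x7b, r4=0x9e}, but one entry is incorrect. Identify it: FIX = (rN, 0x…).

FIX = (r2, 0x81)

0: ✓ CMP  NZCV=0010
1: · MOVCC
2: · MOVLS
3: ✓ CMP  NZCV=0011
4: · MOVEQ
5: · MOVCC
6: ✓ CMP  NZCV=0011
7: ✓ MOVHI  r4←0x9e
8: · SUBVC
9: · MOVVC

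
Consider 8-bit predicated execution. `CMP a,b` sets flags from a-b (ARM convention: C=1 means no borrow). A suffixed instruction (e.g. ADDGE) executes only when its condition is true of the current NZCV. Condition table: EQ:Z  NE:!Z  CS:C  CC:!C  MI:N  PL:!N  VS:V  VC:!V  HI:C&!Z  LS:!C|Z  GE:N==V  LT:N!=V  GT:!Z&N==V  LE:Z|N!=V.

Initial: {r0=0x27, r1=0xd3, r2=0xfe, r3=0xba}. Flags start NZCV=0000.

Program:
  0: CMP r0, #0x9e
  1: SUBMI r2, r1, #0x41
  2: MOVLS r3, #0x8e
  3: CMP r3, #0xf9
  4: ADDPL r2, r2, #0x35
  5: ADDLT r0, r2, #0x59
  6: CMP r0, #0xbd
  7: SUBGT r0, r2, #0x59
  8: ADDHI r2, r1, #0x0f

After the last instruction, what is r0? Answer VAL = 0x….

0: ✓ CMP  NZCV=1001
1: ✓ SUBMI  r2←0x92
2: ✓ MOVLS  r3←0x8e
3: ✓ CMP  NZCV=1000
4: · ADDPL
5: ✓ ADDLT  r0←0xeb
6: ✓ CMP  NZCV=0010
7: ✓ SUBGT  r0←0x39
8: ✓ ADDHI  r2←0xe2

VAL = 0x39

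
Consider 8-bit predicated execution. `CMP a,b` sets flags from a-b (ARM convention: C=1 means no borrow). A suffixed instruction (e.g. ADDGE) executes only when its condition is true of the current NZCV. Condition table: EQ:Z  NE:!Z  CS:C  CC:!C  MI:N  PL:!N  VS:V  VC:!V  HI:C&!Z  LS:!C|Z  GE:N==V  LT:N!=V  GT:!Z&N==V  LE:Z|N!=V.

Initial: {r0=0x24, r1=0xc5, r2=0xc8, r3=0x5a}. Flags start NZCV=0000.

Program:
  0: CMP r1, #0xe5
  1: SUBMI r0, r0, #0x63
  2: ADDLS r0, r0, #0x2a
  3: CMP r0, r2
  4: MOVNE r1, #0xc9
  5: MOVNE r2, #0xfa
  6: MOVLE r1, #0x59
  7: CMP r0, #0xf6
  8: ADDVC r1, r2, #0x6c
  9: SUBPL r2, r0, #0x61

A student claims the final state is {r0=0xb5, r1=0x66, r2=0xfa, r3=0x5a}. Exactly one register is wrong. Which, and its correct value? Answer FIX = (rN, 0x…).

FIX = (r0, 0xeb)

0: ✓ CMP  NZCV=1000
1: ✓ SUBMI  r0←0xc1
2: ✓ ADDLS  r0←0xeb
3: ✓ CMP  NZCV=0010
4: ✓ MOVNE  r1←0xc9
5: ✓ MOVNE  r2←0xfa
6: · MOVLE
7: ✓ CMP  NZCV=1000
8: ✓ ADDVC  r1←0x66
9: · SUBPL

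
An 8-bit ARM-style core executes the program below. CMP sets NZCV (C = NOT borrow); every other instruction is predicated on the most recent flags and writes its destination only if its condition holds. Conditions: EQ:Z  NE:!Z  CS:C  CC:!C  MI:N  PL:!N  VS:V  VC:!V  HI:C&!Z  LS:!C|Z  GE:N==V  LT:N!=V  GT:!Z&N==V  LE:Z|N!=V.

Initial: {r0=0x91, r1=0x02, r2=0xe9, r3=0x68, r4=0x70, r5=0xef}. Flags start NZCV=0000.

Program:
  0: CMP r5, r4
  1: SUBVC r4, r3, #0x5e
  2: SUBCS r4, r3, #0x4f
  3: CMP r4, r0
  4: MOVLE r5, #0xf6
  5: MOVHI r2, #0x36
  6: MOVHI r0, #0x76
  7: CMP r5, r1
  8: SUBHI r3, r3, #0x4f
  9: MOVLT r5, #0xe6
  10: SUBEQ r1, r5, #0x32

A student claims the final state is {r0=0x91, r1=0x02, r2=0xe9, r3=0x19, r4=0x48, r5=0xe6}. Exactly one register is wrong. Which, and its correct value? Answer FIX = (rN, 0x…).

[0] flags=0011 → (cmp)
[1] flags=0011 VC?F → skip
[2] flags=0011 CS?T → r4=0x19
[3] flags=1001 → (cmp)
[4] flags=1001 LE?F → skip
[5] flags=1001 HI?F → skip
[6] flags=1001 HI?F → skip
[7] flags=1010 → (cmp)
[8] flags=1010 HI?T → r3=0x19
[9] flags=1010 LT?T → r5=0xe6
[10] flags=1010 EQ?F → skip

FIX = (r4, 0x19)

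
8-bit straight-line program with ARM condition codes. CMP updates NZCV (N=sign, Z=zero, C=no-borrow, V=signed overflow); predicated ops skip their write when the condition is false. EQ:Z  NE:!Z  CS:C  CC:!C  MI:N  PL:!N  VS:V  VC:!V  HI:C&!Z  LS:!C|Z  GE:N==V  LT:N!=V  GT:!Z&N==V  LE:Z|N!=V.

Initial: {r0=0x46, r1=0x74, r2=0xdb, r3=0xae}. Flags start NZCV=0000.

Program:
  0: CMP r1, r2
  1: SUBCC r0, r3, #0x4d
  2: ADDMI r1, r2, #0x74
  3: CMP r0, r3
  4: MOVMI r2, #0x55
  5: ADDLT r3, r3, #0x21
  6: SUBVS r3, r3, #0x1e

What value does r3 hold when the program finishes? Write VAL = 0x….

VAL = 0x90

[0] flags=1001 → (cmp)
[1] flags=1001 CC?T → r0=0x61
[2] flags=1001 MI?T → r1=0x4f
[3] flags=1001 → (cmp)
[4] flags=1001 MI?T → r2=0x55
[5] flags=1001 LT?F → skip
[6] flags=1001 VS?T → r3=0x90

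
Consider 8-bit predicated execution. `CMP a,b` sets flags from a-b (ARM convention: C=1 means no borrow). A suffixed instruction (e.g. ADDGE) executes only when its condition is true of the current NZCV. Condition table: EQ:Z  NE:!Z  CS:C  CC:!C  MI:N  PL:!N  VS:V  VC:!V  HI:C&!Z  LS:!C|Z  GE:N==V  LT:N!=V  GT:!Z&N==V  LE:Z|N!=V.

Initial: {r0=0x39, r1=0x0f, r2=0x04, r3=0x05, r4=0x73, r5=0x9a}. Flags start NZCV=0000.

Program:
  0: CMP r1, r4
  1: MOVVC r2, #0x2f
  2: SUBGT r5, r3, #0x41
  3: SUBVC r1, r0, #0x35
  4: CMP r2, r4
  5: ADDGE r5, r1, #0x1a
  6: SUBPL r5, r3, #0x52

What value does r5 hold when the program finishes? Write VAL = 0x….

VAL = 0x9a

0: ✓ CMP  NZCV=1000
1: ✓ MOVVC  r2←0x2f
2: · SUBGT
3: ✓ SUBVC  r1←0x04
4: ✓ CMP  NZCV=1000
5: · ADDGE
6: · SUBPL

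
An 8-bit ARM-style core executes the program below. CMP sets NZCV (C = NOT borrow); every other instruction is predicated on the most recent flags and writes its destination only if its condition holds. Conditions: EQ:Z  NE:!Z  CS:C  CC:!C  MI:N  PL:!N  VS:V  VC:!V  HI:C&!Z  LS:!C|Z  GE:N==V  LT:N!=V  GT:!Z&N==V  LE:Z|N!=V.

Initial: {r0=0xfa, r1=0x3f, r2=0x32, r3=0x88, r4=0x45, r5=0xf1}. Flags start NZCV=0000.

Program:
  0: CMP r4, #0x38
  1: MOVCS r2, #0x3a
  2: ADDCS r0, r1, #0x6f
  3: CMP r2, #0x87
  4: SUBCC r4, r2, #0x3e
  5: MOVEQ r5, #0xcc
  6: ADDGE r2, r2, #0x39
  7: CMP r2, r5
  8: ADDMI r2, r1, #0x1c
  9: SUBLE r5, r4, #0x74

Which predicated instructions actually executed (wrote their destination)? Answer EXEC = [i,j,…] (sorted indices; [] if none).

0: ✓ CMP  NZCV=0010
1: ✓ MOVCS  r2←0x3a
2: ✓ ADDCS  r0←0xae
3: ✓ CMP  NZCV=1001
4: ✓ SUBCC  r4←0xfc
5: · MOVEQ
6: ✓ ADDGE  r2←0x73
7: ✓ CMP  NZCV=1001
8: ✓ ADDMI  r2←0x5b
9: · SUBLE

EXEC = [1,2,4,6,8]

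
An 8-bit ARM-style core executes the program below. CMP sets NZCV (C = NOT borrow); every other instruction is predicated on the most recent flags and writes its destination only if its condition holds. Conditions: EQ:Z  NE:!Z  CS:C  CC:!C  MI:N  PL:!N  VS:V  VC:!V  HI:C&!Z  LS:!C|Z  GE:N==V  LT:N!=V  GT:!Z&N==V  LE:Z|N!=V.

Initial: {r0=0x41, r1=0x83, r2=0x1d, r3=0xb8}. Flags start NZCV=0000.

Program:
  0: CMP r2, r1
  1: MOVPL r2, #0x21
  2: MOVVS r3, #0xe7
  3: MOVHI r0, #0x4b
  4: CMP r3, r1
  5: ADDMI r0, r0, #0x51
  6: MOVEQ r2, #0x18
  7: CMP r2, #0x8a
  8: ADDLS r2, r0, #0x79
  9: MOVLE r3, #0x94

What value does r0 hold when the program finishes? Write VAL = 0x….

VAL = 0x41

[0] flags=1001 → (cmp)
[1] flags=1001 PL?F → skip
[2] flags=1001 VS?T → r3=0xe7
[3] flags=1001 HI?F → skip
[4] flags=0010 → (cmp)
[5] flags=0010 MI?F → skip
[6] flags=0010 EQ?F → skip
[7] flags=1001 → (cmp)
[8] flags=1001 LS?T → r2=0xba
[9] flags=1001 LE?F → skip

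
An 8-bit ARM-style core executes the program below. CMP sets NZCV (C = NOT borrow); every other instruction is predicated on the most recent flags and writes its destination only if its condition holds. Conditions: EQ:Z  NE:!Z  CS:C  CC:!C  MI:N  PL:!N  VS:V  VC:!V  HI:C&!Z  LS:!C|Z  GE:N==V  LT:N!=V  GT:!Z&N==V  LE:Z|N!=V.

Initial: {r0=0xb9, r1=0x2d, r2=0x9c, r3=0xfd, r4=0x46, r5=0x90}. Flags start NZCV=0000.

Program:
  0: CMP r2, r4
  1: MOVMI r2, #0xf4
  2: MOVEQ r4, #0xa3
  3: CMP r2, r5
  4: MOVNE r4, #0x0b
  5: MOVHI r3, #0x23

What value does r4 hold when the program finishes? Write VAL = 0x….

VAL = 0x0b

[0] flags=0011 → (cmp)
[1] flags=0011 MI?F → skip
[2] flags=0011 EQ?F → skip
[3] flags=0010 → (cmp)
[4] flags=0010 NE?T → r4=0x0b
[5] flags=0010 HI?T → r3=0x23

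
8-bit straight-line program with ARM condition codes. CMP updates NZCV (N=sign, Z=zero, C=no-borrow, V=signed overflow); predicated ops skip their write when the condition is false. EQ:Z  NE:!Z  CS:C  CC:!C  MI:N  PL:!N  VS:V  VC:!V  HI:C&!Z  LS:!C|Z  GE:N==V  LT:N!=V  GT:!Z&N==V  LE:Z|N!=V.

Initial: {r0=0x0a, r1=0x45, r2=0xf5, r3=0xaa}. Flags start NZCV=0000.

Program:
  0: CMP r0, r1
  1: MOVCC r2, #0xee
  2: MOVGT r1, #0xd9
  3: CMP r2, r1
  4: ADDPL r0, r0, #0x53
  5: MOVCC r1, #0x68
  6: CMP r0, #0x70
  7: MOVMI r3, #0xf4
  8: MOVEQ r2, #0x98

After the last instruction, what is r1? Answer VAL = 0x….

0: ✓ CMP  NZCV=1000
1: ✓ MOVCC  r2←0xee
2: · MOVGT
3: ✓ CMP  NZCV=1010
4: · ADDPL
5: · MOVCC
6: ✓ CMP  NZCV=1000
7: ✓ MOVMI  r3←0xf4
8: · MOVEQ

VAL = 0x45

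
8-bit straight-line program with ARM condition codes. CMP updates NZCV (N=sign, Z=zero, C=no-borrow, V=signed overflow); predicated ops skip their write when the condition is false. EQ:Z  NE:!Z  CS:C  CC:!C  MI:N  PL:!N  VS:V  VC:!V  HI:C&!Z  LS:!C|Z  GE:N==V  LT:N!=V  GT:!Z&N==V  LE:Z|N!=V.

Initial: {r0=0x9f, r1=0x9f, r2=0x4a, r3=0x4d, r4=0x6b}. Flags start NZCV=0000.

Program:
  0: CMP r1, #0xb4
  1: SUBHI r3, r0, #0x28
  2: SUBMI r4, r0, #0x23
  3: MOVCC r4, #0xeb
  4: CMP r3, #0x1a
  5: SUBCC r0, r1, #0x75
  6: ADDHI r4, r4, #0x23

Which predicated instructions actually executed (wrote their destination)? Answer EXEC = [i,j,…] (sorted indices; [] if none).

0: ✓ CMP  NZCV=1000
1: · SUBHI
2: ✓ SUBMI  r4←0x7c
3: ✓ MOVCC  r4←0xeb
4: ✓ CMP  NZCV=0010
5: · SUBCC
6: ✓ ADDHI  r4←0x0e

EXEC = [2,3,6]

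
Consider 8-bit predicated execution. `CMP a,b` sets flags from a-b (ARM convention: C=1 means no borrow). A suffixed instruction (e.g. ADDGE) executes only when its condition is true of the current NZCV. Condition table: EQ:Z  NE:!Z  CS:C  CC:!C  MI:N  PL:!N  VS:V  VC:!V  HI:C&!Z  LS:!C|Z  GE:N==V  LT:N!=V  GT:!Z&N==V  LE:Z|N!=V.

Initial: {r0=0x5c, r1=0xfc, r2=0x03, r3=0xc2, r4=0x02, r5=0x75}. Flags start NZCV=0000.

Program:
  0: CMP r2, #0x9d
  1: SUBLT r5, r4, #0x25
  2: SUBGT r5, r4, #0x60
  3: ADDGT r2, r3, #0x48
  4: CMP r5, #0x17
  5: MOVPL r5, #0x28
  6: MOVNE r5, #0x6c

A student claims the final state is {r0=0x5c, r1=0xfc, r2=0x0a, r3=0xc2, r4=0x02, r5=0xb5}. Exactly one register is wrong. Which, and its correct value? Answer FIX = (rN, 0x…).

0: ✓ CMP  NZCV=0000
1: · SUBLT
2: ✓ SUBGT  r5←0xa2
3: ✓ ADDGT  r2←0x0a
4: ✓ CMP  NZCV=1010
5: · MOVPL
6: ✓ MOVNE  r5←0x6c

FIX = (r5, 0x6c)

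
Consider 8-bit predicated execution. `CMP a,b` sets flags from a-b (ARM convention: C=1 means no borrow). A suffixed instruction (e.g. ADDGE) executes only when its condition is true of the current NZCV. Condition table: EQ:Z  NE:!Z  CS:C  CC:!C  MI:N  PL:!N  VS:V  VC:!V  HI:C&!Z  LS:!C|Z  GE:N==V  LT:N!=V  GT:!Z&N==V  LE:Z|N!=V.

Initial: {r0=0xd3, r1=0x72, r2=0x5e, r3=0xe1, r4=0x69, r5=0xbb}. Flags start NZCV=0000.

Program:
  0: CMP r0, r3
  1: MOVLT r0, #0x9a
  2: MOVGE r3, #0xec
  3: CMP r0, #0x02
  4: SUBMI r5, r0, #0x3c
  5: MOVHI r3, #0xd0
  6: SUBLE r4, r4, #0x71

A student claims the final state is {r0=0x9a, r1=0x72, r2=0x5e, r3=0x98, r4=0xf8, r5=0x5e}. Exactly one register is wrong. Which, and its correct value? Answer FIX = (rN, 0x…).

FIX = (r3, 0xd0)

[0] flags=1000 → (cmp)
[1] flags=1000 LT?T → r0=0x9a
[2] flags=1000 GE?F → skip
[3] flags=1010 → (cmp)
[4] flags=1010 MI?T → r5=0x5e
[5] flags=1010 HI?T → r3=0xd0
[6] flags=1010 LE?T → r4=0xf8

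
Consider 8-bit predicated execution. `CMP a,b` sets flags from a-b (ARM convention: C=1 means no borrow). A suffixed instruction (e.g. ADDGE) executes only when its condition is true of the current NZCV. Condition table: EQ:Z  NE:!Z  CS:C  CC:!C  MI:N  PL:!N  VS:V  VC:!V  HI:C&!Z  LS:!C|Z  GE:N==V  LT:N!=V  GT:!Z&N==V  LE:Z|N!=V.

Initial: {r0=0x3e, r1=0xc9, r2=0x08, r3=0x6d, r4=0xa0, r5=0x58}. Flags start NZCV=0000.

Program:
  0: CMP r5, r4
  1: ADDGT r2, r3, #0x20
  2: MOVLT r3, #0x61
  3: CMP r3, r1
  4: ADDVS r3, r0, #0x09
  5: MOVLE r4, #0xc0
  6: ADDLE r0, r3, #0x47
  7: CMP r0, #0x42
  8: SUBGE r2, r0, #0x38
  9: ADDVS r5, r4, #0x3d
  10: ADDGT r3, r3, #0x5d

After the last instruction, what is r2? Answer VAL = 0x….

0: ✓ CMP  NZCV=1001
1: ✓ ADDGT  r2←0x8d
2: · MOVLT
3: ✓ CMP  NZCV=1001
4: ✓ ADDVS  r3←0x47
5: · MOVLE
6: · ADDLE
7: ✓ CMP  NZCV=1000
8: · SUBGE
9: · ADDVS
10: · ADDGT

VAL = 0x8d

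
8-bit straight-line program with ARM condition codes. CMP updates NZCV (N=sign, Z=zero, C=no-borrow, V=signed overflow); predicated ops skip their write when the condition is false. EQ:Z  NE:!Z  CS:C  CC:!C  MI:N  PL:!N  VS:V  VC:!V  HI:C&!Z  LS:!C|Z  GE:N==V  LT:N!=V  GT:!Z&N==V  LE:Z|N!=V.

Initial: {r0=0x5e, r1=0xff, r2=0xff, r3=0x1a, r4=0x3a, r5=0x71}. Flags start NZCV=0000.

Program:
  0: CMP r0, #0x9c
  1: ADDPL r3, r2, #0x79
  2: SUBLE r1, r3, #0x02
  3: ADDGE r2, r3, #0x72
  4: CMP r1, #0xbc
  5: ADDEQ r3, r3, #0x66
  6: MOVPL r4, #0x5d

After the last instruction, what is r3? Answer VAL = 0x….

[0] flags=1001 → (cmp)
[1] flags=1001 PL?F → skip
[2] flags=1001 LE?F → skip
[3] flags=1001 GE?T → r2=0x8c
[4] flags=0010 → (cmp)
[5] flags=0010 EQ?F → skip
[6] flags=0010 PL?T → r4=0x5d

VAL = 0x1a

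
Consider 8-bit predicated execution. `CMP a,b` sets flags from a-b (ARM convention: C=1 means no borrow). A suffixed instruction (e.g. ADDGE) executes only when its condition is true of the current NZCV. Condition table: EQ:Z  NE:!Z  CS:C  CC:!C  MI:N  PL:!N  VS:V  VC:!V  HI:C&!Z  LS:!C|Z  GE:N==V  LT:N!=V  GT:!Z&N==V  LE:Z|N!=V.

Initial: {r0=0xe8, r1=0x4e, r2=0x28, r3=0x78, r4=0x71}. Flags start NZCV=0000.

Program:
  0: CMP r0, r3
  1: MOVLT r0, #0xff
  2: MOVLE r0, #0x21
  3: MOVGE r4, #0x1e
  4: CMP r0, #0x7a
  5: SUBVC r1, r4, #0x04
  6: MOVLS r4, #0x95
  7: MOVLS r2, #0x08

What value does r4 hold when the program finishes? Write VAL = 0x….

VAL = 0x95

[0] flags=0011 → (cmp)
[1] flags=0011 LT?T → r0=0xff
[2] flags=0011 LE?T → r0=0x21
[3] flags=0011 GE?F → skip
[4] flags=1000 → (cmp)
[5] flags=1000 VC?T → r1=0x6d
[6] flags=1000 LS?T → r4=0x95
[7] flags=1000 LS?T → r2=0x08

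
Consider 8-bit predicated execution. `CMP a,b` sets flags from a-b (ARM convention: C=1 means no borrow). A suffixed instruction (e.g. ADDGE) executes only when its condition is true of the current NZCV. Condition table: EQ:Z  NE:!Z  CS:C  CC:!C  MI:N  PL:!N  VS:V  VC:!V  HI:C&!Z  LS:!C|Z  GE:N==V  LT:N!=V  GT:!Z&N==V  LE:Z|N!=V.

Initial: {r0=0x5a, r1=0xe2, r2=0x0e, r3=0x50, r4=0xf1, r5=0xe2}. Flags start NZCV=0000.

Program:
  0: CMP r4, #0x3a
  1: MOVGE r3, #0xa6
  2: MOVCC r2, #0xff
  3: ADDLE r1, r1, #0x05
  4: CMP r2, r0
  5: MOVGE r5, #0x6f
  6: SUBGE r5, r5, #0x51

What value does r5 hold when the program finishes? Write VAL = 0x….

VAL = 0xe2

[0] flags=1010 → (cmp)
[1] flags=1010 GE?F → skip
[2] flags=1010 CC?F → skip
[3] flags=1010 LE?T → r1=0xe7
[4] flags=1000 → (cmp)
[5] flags=1000 GE?F → skip
[6] flags=1000 GE?F → skip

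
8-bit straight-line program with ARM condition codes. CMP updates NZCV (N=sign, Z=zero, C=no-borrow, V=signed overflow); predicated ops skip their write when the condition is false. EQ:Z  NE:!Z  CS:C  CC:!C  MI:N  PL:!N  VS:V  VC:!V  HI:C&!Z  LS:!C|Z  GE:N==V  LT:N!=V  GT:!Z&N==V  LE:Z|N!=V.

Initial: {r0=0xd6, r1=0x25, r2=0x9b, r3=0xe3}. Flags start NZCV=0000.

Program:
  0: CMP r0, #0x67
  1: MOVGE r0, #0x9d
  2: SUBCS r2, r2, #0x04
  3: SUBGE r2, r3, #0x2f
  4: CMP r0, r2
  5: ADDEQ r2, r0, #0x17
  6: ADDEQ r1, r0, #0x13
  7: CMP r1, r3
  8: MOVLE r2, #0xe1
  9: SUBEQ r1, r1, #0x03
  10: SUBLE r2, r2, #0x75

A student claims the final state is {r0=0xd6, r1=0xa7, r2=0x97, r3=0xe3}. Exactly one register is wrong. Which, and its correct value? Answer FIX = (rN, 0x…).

0: ✓ CMP  NZCV=0011
1: · MOVGE
2: ✓ SUBCS  r2←0x97
3: · SUBGE
4: ✓ CMP  NZCV=0010
5: · ADDEQ
6: · ADDEQ
7: ✓ CMP  NZCV=0000
8: · MOVLE
9: · SUBEQ
10: · SUBLE

FIX = (r1, 0x25)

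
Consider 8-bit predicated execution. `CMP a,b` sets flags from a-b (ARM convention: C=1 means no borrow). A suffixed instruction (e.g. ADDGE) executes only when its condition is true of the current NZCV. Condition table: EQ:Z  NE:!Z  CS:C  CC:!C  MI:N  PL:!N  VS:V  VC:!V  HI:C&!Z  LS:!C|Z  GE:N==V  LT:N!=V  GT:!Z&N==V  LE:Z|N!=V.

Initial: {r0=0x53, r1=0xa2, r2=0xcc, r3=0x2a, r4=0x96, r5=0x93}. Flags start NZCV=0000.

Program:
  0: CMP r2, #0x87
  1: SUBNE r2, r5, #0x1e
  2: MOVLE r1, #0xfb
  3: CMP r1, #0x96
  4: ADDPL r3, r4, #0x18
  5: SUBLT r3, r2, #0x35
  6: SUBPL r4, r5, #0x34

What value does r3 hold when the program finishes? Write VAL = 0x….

VAL = 0xae

[0] flags=0010 → (cmp)
[1] flags=0010 NE?T → r2=0x75
[2] flags=0010 LE?F → skip
[3] flags=0010 → (cmp)
[4] flags=0010 PL?T → r3=0xae
[5] flags=0010 LT?F → skip
[6] flags=0010 PL?T → r4=0x5f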